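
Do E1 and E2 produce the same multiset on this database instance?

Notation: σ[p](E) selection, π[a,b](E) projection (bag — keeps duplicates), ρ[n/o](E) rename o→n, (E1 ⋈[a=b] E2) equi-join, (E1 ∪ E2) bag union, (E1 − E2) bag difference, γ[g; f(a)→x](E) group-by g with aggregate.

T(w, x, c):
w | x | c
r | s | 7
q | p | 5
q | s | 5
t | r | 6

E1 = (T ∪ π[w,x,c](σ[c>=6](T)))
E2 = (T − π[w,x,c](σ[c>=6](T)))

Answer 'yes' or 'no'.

E1 subexpression sizes:
  T → 4
  T → 4
  σ[c>=6](T) → 2
  π[w,x,c](σ[c>=6](T)) → 2
  (T ∪ π[w,x,c](σ[c>=6](T))) → 6
E2 subexpression sizes:
  T → 4
  T → 4
  σ[c>=6](T) → 2
  π[w,x,c](σ[c>=6](T)) → 2
  (T − π[w,x,c](σ[c>=6](T))) → 2

E1 result:
w | x | c
q | p | 5
q | s | 5
r | s | 7
r | s | 7
t | r | 6
t | r | 6
E2 result:
w | x | c
q | p | 5
q | s | 5
Witness: ('r', 's', 7) appears 2× in E1 but 0× in E2.

no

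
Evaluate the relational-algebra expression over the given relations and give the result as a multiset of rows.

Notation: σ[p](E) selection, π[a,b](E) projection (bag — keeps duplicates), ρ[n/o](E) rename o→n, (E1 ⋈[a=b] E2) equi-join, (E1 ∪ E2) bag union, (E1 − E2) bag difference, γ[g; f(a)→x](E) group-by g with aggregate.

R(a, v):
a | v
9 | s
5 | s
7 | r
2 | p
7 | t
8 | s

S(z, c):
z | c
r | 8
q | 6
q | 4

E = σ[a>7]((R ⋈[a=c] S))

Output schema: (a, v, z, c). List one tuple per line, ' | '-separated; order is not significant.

Subexpression sizes:
  R → 6
  S → 3
  (R ⋈[a=c] S) → 1
  σ[a>7]((R ⋈[a=c] S)) → 1

== RESULT ==
a | v | z | c
8 | s | r | 8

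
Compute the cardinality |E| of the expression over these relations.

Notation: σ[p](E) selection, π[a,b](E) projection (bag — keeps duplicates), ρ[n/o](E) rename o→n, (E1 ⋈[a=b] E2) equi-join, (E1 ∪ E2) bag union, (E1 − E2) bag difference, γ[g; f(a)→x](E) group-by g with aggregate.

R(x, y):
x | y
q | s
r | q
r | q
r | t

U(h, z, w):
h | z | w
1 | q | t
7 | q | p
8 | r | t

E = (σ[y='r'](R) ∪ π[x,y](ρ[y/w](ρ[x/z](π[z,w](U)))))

Subexpression sizes:
  R → 4
  σ[y='r'](R) → 0
  U → 3
  π[z,w](U) → 3
  ρ[x/z](π[z,w](U)) → 3
  ρ[y/w](ρ[x/z](π[z,w](U))) → 3
  π[x,y](ρ[y/w](ρ[x/z](π[z,w](U)))) → 3
  (σ[y='r'](R) ∪ π[x,y](ρ[y/w](ρ[x/z](π[z,w](U))))) → 3

|E| = 3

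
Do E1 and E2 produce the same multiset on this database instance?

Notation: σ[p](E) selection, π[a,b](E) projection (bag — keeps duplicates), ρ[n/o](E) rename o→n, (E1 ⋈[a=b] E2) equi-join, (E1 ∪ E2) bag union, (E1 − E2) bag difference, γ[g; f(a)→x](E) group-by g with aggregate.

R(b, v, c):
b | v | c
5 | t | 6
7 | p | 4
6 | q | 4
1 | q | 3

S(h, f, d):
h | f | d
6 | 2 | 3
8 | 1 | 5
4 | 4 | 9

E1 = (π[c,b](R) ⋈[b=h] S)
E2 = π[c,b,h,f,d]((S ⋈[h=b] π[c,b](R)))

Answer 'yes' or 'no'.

E1 per-node cardinality:
  R → 4
  π[c,b](R) → 4
  S → 3
  (π[c,b](R) ⋈[b=h] S) → 1
E2 per-node cardinality:
  S → 3
  R → 4
  π[c,b](R) → 4
  (S ⋈[h=b] π[c,b](R)) → 1
  π[c,b,h,f,d]((S ⋈[h=b] π[c,b](R))) → 1

E1 and E2 produce the same multiset:
c | b | h | f | d
4 | 6 | 6 | 2 | 3

yes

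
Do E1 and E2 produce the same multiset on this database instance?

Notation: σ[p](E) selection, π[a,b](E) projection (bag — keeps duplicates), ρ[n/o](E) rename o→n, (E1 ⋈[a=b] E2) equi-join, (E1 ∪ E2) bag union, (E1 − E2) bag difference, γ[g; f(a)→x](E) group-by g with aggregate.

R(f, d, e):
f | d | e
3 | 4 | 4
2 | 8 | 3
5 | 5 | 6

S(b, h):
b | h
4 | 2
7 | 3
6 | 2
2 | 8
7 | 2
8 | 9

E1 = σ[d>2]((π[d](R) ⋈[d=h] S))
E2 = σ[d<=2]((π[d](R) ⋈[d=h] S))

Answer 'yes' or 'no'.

E1 subexpression sizes:
  R → 3
  π[d](R) → 3
  S → 6
  (π[d](R) ⋈[d=h] S) → 1
  σ[d>2]((π[d](R) ⋈[d=h] S)) → 1
E2 subexpression sizes:
  R → 3
  π[d](R) → 3
  S → 6
  (π[d](R) ⋈[d=h] S) → 1
  σ[d<=2]((π[d](R) ⋈[d=h] S)) → 0

E1 result:
d | b | h
8 | 2 | 8
E2 result:
d | b | h
(0 rows)
Witness: (8, 2, 8) appears 1× in E1 but 0× in E2.

no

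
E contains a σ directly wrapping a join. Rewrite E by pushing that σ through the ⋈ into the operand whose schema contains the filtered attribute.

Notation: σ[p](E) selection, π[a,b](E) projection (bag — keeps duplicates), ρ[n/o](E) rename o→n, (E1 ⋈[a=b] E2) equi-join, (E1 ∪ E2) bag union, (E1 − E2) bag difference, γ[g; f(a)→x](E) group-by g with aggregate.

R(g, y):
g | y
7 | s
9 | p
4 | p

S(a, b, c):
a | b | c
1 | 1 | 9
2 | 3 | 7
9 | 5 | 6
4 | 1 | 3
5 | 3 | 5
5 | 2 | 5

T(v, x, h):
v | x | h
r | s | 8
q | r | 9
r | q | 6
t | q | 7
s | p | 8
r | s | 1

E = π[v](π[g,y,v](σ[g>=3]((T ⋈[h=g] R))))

σ filters on g, owned by the right side.
E' = π[v](π[g,y,v]((T ⋈[h=g] σ[g>=3](R))))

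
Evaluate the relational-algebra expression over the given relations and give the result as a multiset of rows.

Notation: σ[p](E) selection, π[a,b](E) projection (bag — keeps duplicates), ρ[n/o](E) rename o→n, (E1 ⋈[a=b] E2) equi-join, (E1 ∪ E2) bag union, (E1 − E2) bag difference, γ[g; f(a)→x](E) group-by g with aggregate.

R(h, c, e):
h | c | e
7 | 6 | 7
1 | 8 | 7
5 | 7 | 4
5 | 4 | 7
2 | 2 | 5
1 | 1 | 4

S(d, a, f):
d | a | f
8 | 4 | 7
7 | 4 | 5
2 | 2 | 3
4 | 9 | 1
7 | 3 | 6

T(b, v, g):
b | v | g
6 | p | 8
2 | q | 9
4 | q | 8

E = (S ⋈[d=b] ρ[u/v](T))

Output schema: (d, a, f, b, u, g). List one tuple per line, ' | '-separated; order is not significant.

Subexpression sizes:
  S → 5
  T → 3
  ρ[u/v](T) → 3
  (S ⋈[d=b] ρ[u/v](T)) → 2

== RESULT ==
d | a | f | b | u | g
2 | 2 | 3 | 2 | q | 9
4 | 9 | 1 | 4 | q | 8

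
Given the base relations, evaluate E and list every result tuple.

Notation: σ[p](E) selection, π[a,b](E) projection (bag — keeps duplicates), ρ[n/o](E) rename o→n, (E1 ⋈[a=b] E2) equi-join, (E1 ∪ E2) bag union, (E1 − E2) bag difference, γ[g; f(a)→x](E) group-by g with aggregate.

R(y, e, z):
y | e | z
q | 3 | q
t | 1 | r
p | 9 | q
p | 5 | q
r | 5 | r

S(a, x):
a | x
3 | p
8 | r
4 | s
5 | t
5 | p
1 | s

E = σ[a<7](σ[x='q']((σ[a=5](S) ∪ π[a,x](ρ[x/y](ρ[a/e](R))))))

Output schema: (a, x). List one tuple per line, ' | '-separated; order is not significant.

Per-node cardinality:
  S → 6
  σ[a=5](S) → 2
  R → 5
  ρ[a/e](R) → 5
  ρ[x/y](ρ[a/e](R)) → 5
  π[a,x](ρ[x/y](ρ[a/e](R))) → 5
  (σ[a=5](S) ∪ π[a,x](ρ[x/y](ρ[a/e](R)))) → 7
  σ[x='q']((σ[a=5](S) ∪ π[a,x](ρ[x/y](ρ[a/e](R))))) → 1
  σ[a<7](σ[x='q']((σ[a=5](S) ∪ π[a,x](ρ[x/y](ρ[a/e](R)))))) → 1

== RESULT ==
a | x
3 | q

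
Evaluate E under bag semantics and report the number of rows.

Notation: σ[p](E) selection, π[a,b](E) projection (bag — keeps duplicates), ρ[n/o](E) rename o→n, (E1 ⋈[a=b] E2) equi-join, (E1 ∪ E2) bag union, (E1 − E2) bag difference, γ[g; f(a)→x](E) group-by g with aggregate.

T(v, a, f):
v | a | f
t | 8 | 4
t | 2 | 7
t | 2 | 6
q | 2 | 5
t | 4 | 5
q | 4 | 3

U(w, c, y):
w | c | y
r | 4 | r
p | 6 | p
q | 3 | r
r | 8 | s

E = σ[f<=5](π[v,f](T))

Stepwise |·|:
  T → 6
  π[v,f](T) → 6
  σ[f<=5](π[v,f](T)) → 4

|E| = 4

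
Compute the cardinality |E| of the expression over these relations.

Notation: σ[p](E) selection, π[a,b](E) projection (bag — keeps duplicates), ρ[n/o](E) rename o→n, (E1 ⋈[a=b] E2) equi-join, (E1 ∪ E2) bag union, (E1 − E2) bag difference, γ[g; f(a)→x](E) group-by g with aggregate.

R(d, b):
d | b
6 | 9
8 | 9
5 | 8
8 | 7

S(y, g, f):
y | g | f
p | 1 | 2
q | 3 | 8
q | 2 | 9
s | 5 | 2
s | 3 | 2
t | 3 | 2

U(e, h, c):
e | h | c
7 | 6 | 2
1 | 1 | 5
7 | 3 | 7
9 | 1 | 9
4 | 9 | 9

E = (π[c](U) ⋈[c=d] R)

Subexpression sizes:
  U → 5
  π[c](U) → 5
  R → 4
  (π[c](U) ⋈[c=d] R) → 1

|E| = 1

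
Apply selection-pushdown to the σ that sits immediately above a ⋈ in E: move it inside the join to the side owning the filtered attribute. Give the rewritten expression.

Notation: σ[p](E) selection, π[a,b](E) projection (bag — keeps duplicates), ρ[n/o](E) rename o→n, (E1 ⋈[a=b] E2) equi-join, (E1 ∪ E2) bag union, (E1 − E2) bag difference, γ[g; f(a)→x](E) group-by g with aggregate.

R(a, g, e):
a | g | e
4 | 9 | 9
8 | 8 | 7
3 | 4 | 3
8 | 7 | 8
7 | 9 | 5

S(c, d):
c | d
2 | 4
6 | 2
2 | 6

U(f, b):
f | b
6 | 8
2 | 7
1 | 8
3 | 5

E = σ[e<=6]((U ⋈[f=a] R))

σ filters on e, owned by the right side.
E' = (U ⋈[f=a] σ[e<=6](R))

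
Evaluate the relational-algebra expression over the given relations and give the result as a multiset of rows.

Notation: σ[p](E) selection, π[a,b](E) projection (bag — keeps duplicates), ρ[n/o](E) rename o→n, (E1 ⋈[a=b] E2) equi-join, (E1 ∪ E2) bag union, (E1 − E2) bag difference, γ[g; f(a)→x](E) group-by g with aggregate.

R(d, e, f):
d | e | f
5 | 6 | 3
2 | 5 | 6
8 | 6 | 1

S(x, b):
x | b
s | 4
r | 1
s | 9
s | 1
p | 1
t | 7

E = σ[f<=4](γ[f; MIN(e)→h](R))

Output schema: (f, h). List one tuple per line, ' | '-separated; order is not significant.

Subexpression sizes:
  R → 3
  γ[f; MIN(e)→h](R) → 3
  σ[f<=4](γ[f; MIN(e)→h](R)) → 2

== RESULT ==
f | h
1 | 6
3 | 6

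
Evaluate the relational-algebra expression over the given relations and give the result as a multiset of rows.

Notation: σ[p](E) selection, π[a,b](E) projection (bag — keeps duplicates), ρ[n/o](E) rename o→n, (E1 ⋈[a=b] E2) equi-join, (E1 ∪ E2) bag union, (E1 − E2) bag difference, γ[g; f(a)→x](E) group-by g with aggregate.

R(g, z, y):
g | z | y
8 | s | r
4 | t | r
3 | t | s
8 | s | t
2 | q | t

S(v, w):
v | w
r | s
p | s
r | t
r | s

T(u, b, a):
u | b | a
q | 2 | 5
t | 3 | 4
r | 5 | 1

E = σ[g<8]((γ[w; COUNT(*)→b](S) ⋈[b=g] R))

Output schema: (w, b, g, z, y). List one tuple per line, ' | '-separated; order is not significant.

Stepwise |·|:
  S → 4
  γ[w; COUNT(*)→b](S) → 2
  R → 5
  (γ[w; COUNT(*)→b](S) ⋈[b=g] R) → 1
  σ[g<8]((γ[w; COUNT(*)→b](S) ⋈[b=g] R)) → 1

== RESULT ==
w | b | g | z | y
s | 3 | 3 | t | s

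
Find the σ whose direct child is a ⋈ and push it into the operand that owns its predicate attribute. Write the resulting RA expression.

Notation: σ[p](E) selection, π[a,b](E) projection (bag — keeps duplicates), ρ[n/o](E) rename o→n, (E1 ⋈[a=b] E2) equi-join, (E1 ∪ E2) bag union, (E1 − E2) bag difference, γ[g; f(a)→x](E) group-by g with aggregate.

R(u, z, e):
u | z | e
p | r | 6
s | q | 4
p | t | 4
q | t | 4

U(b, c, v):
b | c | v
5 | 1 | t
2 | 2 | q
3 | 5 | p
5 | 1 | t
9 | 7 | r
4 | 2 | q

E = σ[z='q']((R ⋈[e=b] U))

σ filters on z, owned by the left side.
E' = (σ[z='q'](R) ⋈[e=b] U)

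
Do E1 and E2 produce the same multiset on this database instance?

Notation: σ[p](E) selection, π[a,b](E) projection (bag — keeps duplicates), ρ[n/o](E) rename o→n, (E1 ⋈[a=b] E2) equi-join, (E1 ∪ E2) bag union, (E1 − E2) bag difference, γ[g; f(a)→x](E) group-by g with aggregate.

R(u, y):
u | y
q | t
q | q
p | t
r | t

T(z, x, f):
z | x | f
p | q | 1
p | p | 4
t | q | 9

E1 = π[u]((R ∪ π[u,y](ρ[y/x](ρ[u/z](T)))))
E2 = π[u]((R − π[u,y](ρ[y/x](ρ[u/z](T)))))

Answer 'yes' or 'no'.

E1 subexpression sizes:
  R → 4
  T → 3
  ρ[u/z](T) → 3
  ρ[y/x](ρ[u/z](T)) → 3
  π[u,y](ρ[y/x](ρ[u/z](T))) → 3
  (R ∪ π[u,y](ρ[y/x](ρ[u/z](T)))) → 7
  π[u]((R ∪ π[u,y](ρ[y/x](ρ[u/z](T))))) → 7
E2 subexpression sizes:
  R → 4
  T → 3
  ρ[u/z](T) → 3
  ρ[y/x](ρ[u/z](T)) → 3
  π[u,y](ρ[y/x](ρ[u/z](T))) → 3
  (R − π[u,y](ρ[y/x](ρ[u/z](T)))) → 4
  π[u]((R − π[u,y](ρ[y/x](ρ[u/z](T))))) → 4

E1 result:
u
p
p
p
q
q
r
t
E2 result:
u
p
q
q
r
Witness: ('p',) appears 3× in E1 but 1× in E2.

no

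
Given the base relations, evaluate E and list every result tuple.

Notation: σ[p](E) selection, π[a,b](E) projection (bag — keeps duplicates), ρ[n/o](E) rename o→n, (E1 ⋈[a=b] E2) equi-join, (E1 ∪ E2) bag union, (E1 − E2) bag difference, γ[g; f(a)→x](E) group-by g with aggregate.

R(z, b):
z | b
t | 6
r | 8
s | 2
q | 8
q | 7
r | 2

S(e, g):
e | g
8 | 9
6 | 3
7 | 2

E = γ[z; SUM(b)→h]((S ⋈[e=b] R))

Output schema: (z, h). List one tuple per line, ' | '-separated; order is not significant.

Per-node cardinality:
  S → 3
  R → 6
  (S ⋈[e=b] R) → 4
  γ[z; SUM(b)→h]((S ⋈[e=b] R)) → 3

== RESULT ==
z | h
q | 15
r | 8
t | 6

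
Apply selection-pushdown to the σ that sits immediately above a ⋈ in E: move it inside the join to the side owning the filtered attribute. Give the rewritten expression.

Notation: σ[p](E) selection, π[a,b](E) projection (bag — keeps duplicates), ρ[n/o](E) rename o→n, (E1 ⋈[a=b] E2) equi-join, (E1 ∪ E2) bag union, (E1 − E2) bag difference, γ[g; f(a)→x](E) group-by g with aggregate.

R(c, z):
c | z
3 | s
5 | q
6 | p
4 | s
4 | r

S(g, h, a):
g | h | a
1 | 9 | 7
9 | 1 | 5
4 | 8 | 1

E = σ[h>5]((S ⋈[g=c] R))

σ filters on h, owned by the left side.
E' = (σ[h>5](S) ⋈[g=c] R)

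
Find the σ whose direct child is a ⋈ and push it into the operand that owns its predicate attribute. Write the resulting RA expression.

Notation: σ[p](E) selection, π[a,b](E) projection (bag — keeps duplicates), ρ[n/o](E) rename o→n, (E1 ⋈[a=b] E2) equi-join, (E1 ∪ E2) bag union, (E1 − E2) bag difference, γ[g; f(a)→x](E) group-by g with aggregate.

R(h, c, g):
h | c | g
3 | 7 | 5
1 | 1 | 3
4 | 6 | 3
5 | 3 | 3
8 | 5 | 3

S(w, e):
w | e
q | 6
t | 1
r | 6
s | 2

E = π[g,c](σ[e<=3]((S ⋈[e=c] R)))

σ filters on e, owned by the left side.
E' = π[g,c]((σ[e<=3](S) ⋈[e=c] R))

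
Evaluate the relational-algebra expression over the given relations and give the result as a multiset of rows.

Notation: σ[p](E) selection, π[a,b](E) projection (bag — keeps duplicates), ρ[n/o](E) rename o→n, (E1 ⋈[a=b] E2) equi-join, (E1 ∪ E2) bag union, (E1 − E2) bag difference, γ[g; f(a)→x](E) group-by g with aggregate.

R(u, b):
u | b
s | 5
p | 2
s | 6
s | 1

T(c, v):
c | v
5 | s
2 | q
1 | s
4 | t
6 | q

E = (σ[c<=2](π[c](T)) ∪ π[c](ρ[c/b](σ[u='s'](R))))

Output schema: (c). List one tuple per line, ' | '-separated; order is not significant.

Subexpression sizes:
  T → 5
  π[c](T) → 5
  σ[c<=2](π[c](T)) → 2
  R → 4
  σ[u='s'](R) → 3
  ρ[c/b](σ[u='s'](R)) → 3
  π[c](ρ[c/b](σ[u='s'](R))) → 3
  (σ[c<=2](π[c](T)) ∪ π[c](ρ[c/b](σ[u='s'](R)))) → 5

== RESULT ==
c
1
1
2
5
6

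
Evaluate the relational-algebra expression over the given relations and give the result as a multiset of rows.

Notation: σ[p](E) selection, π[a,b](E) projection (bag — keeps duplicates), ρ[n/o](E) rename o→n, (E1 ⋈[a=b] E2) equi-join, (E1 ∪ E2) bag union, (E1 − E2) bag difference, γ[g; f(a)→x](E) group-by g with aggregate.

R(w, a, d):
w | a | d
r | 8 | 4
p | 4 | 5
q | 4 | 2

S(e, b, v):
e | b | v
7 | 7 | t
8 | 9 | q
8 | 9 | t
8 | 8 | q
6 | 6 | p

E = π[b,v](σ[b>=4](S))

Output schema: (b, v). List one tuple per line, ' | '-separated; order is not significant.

Stepwise |·|:
  S → 5
  σ[b>=4](S) → 5
  π[b,v](σ[b>=4](S)) → 5

== RESULT ==
b | v
6 | p
7 | t
8 | q
9 | q
9 | t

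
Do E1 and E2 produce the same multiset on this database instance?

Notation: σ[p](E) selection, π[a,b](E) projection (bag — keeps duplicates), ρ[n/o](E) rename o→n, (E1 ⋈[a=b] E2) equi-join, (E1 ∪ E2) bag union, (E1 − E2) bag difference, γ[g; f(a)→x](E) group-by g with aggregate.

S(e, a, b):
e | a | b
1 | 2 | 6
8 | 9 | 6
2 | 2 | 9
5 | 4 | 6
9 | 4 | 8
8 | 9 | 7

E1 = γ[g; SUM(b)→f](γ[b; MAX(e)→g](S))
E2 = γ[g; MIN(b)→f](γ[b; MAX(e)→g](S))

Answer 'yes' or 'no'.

E1 stepwise |·|:
  S → 6
  γ[b; MAX(e)→g](S) → 4
  γ[g; SUM(b)→f](γ[b; MAX(e)→g](S)) → 3
E2 stepwise |·|:
  S → 6
  γ[b; MAX(e)→g](S) → 4
  γ[g; MIN(b)→f](γ[b; MAX(e)→g](S)) → 3

E1 result:
g | f
2 | 9
8 | 13
9 | 8
E2 result:
g | f
2 | 9
8 | 6
9 | 8
Witness: (8, 13) appears 1× in E1 but 0× in E2.

no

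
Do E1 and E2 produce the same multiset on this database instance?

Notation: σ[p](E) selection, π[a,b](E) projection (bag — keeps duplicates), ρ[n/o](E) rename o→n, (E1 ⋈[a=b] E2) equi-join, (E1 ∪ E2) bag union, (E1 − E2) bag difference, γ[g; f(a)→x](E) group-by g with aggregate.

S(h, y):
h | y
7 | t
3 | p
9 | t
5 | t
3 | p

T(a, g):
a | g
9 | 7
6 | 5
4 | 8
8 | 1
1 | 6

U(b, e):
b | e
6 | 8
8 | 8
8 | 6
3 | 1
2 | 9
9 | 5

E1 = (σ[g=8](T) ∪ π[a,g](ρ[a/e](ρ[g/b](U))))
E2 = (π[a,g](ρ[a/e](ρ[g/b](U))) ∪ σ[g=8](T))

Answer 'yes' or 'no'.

E1 row counts bottom-up:
  T → 5
  σ[g=8](T) → 1
  U → 6
  ρ[g/b](U) → 6
  ρ[a/e](ρ[g/b](U)) → 6
  π[a,g](ρ[a/e](ρ[g/b](U))) → 6
  (σ[g=8](T) ∪ π[a,g](ρ[a/e](ρ[g/b](U)))) → 7
E2 row counts bottom-up:
  U → 6
  ρ[g/b](U) → 6
  ρ[a/e](ρ[g/b](U)) → 6
  π[a,g](ρ[a/e](ρ[g/b](U))) → 6
  T → 5
  σ[g=8](T) → 1
  (π[a,g](ρ[a/e](ρ[g/b](U))) ∪ σ[g=8](T)) → 7

E1 and E2 produce the same multiset:
a | g
1 | 3
4 | 8
5 | 9
6 | 8
8 | 6
8 | 8
9 | 2

yes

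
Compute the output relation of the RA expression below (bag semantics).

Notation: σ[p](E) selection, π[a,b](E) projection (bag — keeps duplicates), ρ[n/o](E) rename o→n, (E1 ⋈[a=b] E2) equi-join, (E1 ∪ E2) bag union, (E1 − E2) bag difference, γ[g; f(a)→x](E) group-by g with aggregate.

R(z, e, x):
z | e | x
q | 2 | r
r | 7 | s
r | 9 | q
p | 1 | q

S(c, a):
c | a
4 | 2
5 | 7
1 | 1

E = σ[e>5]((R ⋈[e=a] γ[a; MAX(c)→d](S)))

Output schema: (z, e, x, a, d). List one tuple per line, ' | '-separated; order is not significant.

Subexpression sizes:
  R → 4
  S → 3
  γ[a; MAX(c)→d](S) → 3
  (R ⋈[e=a] γ[a; MAX(c)→d](S)) → 3
  σ[e>5]((R ⋈[e=a] γ[a; MAX(c)→d](S))) → 1

== RESULT ==
z | e | x | a | d
r | 7 | s | 7 | 5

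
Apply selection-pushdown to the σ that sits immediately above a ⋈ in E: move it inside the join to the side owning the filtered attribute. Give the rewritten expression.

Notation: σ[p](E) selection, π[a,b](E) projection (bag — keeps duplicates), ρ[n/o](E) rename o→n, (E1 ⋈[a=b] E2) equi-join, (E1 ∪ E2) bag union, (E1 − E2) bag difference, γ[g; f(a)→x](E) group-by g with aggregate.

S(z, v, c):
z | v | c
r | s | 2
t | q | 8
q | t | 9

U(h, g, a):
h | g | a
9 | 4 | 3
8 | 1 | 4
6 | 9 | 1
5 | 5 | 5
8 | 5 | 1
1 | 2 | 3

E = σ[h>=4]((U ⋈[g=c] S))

σ filters on h, owned by the left side.
E' = (σ[h>=4](U) ⋈[g=c] S)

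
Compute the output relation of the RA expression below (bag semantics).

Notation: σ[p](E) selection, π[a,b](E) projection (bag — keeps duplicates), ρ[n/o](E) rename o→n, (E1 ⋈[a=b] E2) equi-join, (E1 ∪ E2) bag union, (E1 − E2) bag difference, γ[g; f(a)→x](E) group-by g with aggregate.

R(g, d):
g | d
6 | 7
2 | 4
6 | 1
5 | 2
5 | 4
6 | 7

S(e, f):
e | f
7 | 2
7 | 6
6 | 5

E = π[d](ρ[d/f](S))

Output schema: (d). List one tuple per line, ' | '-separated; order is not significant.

Subexpression sizes:
  S → 3
  ρ[d/f](S) → 3
  π[d](ρ[d/f](S)) → 3

== RESULT ==
d
2
5
6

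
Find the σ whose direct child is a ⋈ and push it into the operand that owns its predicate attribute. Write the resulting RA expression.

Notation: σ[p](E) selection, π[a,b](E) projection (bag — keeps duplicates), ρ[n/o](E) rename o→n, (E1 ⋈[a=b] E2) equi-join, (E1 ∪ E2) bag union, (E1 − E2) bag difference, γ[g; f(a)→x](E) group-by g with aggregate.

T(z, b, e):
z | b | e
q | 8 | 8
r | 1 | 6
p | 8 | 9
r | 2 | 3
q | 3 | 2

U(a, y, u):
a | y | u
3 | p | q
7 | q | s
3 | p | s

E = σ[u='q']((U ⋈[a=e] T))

σ filters on u, owned by the left side.
E' = (σ[u='q'](U) ⋈[a=e] T)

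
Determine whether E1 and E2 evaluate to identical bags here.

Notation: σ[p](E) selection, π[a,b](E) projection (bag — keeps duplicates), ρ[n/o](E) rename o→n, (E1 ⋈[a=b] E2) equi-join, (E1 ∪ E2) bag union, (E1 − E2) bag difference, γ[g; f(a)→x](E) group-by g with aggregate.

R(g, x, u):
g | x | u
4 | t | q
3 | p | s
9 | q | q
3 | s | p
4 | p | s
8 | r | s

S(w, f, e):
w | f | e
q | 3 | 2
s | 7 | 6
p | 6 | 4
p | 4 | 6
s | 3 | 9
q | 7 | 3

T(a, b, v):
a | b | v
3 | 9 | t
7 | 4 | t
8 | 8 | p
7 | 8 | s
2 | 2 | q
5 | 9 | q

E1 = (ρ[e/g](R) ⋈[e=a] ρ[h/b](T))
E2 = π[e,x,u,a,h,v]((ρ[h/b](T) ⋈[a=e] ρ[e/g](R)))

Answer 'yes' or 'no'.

E1 per-node cardinality:
  R → 6
  ρ[e/g](R) → 6
  T → 6
  ρ[h/b](T) → 6
  (ρ[e/g](R) ⋈[e=a] ρ[h/b](T)) → 3
E2 per-node cardinality:
  T → 6
  ρ[h/b](T) → 6
  R → 6
  ρ[e/g](R) → 6
  (ρ[h/b](T) ⋈[a=e] ρ[e/g](R)) → 3
  π[e,x,u,a,h,v]((ρ[h/b](T) ⋈[a=e] ρ[e/g](R))) → 3

E1 and E2 produce the same multiset:
e | x | u | a | h | v
3 | p | s | 3 | 9 | t
3 | s | p | 3 | 9 | t
8 | r | s | 8 | 8 | p

yes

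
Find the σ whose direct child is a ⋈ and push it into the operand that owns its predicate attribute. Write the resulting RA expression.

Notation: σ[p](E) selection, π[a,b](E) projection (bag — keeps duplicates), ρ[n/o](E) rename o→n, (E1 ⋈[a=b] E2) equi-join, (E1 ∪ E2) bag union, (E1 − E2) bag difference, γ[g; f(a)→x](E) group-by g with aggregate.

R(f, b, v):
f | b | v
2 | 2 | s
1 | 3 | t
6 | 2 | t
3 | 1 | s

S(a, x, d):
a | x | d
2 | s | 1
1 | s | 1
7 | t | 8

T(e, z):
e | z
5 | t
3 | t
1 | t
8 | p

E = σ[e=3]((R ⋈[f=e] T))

σ filters on e, owned by the right side.
E' = (R ⋈[f=e] σ[e=3](T))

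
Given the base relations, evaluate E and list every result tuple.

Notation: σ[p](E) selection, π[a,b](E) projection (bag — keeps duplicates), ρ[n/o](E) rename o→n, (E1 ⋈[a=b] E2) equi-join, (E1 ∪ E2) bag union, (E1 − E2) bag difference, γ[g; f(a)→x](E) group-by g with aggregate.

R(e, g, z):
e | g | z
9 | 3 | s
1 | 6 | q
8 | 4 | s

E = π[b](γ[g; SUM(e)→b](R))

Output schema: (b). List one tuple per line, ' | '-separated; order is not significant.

Row counts bottom-up:
  R → 3
  γ[g; SUM(e)→b](R) → 3
  π[b](γ[g; SUM(e)→b](R)) → 3

== RESULT ==
b
1
8
9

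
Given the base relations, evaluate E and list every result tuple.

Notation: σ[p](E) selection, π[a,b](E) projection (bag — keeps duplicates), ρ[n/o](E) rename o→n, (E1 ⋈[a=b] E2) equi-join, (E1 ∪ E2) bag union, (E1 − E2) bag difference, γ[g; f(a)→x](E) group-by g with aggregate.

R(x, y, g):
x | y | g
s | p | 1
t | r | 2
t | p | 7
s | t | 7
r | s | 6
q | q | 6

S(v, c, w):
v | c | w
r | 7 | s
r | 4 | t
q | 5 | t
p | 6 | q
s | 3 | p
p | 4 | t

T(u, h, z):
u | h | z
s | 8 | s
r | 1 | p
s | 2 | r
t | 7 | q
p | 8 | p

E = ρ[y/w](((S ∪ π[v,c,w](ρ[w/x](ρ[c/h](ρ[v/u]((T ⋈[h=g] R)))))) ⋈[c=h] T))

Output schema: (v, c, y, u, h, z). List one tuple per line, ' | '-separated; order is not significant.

Stepwise |·|:
  S → 6
  T → 5
  R → 6
  (T ⋈[h=g] R) → 4
  ρ[v/u]((T ⋈[h=g] R)) → 4
  ρ[c/h](ρ[v/u]((T ⋈[h=g] R))) → 4
  ρ[w/x](ρ[c/h](ρ[v/u]((T ⋈[h=g] R)))) → 4
  π[v,c,w](ρ[w/x](ρ[c/h](ρ[v/u]((T ⋈[h=g] R))))) → 4
  (S ∪ π[v,c,w](ρ[w/x](ρ[c/h](ρ[v/u]((T ⋈[h=g] R)))))) → 10
  T → 5
  ((S ∪ π[v,c,w](ρ[w/x](ρ[c/h](ρ[v/u]((T ⋈[h=g] R)))))) ⋈[c=h] T) → 5
  ρ[y/w](((S ∪ π[v,c,w](ρ[w/x](ρ[c/h](ρ[v/u]((T ⋈[h=g] R)))))) ⋈[c=h] T)) → 5

== RESULT ==
v | c | y | u | h | z
r | 1 | s | r | 1 | p
r | 7 | s | t | 7 | q
s | 2 | t | s | 2 | r
t | 7 | s | t | 7 | q
t | 7 | t | t | 7 | q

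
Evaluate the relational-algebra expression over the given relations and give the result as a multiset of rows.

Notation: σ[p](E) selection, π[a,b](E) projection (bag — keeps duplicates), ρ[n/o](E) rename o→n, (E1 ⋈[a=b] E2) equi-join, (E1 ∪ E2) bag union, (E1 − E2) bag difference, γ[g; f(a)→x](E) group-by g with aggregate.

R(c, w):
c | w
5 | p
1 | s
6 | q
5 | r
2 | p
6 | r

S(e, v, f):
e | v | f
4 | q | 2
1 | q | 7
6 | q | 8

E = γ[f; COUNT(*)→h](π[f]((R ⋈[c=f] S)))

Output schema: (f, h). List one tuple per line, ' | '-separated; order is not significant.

Stepwise |·|:
  R → 6
  S → 3
  (R ⋈[c=f] S) → 1
  π[f]((R ⋈[c=f] S)) → 1
  γ[f; COUNT(*)→h](π[f]((R ⋈[c=f] S))) → 1

== RESULT ==
f | h
2 | 1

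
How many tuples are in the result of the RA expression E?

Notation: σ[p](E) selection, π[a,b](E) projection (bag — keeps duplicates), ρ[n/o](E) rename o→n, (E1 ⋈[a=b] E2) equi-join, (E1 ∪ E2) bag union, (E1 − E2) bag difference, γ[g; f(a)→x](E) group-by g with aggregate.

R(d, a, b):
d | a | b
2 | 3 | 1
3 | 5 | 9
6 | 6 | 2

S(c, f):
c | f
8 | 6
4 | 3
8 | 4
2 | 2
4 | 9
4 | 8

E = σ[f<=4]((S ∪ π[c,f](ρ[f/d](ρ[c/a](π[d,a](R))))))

Subexpression sizes:
  S → 6
  R → 3
  π[d,a](R) → 3
  ρ[c/a](π[d,a](R)) → 3
  ρ[f/d](ρ[c/a](π[d,a](R))) → 3
  π[c,f](ρ[f/d](ρ[c/a](π[d,a](R)))) → 3
  (S ∪ π[c,f](ρ[f/d](ρ[c/a](π[d,a](R))))) → 9
  σ[f<=4]((S ∪ π[c,f](ρ[f/d](ρ[c/a](π[d,a](R)))))) → 5

|E| = 5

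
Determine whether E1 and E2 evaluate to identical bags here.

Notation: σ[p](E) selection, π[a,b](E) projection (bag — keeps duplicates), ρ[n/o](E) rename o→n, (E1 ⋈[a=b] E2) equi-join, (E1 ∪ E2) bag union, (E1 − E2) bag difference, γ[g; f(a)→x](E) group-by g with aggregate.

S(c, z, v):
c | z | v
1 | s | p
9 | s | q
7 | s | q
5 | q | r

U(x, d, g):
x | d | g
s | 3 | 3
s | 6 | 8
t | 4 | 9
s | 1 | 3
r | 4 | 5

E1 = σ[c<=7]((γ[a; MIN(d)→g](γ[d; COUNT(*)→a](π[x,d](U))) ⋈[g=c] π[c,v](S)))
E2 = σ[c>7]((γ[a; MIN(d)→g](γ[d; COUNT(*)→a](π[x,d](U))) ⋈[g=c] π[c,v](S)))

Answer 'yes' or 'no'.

E1 per-node cardinality:
  U → 5
  π[x,d](U) → 5
  γ[d; COUNT(*)→a](π[x,d](U)) → 4
  γ[a; MIN(d)→g](γ[d; COUNT(*)→a](π[x,d](U))) → 2
  S → 4
  π[c,v](S) → 4
  (γ[a; MIN(d)→g](γ[d; COUNT(*)→a](π[x,d](U))) ⋈[g=c] π[c,v](S)) → 1
  σ[c<=7]((γ[a; MIN(d)→g](γ[d; COUNT(*)→a](π[x,d](U))) ⋈[g=c] π[c,v](S))) → 1
E2 per-node cardinality:
  U → 5
  π[x,d](U) → 5
  γ[d; COUNT(*)→a](π[x,d](U)) → 4
  γ[a; MIN(d)→g](γ[d; COUNT(*)→a](π[x,d](U))) → 2
  S → 4
  π[c,v](S) → 4
  (γ[a; MIN(d)→g](γ[d; COUNT(*)→a](π[x,d](U))) ⋈[g=c] π[c,v](S)) → 1
  σ[c>7]((γ[a; MIN(d)→g](γ[d; COUNT(*)→a](π[x,d](U))) ⋈[g=c] π[c,v](S))) → 0

E1 result:
a | g | c | v
1 | 1 | 1 | p
E2 result:
a | g | c | v
(0 rows)
Witness: (1, 1, 1, 'p') appears 1× in E1 but 0× in E2.

no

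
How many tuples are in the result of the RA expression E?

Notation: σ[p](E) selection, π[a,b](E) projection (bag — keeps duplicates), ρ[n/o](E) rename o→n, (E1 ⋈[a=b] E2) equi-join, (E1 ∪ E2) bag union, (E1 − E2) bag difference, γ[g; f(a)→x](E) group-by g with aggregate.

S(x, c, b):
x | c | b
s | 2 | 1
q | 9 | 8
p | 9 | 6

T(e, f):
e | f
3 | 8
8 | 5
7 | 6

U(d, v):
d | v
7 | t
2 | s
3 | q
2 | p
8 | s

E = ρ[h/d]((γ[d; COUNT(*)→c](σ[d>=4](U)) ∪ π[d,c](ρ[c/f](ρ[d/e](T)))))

Stepwise |·|:
  U → 5
  σ[d>=4](U) → 2
  γ[d; COUNT(*)→c](σ[d>=4](U)) → 2
  T → 3
  ρ[d/e](T) → 3
  ρ[c/f](ρ[d/e](T)) → 3
  π[d,c](ρ[c/f](ρ[d/e](T))) → 3
  (γ[d; COUNT(*)→c](σ[d>=4](U)) ∪ π[d,c](ρ[c/f](ρ[d/e](T)))) → 5
  ρ[h/d]((γ[d; COUNT(*)→c](σ[d>=4](U)) ∪ π[d,c](ρ[c/f](ρ[d/e](T))))) → 5

|E| = 5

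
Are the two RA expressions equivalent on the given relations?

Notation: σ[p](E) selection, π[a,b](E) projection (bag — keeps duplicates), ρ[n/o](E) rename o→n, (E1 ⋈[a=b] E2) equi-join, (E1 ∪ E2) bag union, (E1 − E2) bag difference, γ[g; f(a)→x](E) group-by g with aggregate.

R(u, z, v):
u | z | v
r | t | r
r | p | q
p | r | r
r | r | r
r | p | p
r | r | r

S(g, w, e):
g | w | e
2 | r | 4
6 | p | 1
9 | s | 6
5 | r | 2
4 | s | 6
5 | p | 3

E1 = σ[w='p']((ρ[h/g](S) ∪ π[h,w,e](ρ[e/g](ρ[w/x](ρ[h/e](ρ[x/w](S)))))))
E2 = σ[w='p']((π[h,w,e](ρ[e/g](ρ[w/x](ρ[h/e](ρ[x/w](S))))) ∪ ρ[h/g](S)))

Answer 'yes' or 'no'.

E1 per-node cardinality:
  S → 6
  ρ[h/g](S) → 6
  S → 6
  ρ[x/w](S) → 6
  ρ[h/e](ρ[x/w](S)) → 6
  ρ[w/x](ρ[h/e](ρ[x/w](S))) → 6
  ρ[e/g](ρ[w/x](ρ[h/e](ρ[x/w](S)))) → 6
  π[h,w,e](ρ[e/g](ρ[w/x](ρ[h/e](ρ[x/w](S))))) → 6
  (ρ[h/g](S) ∪ π[h,w,e](ρ[e/g](ρ[w/x](ρ[h/e](ρ[x/w](S)))))) → 12
  σ[w='p']((ρ[h/g](S) ∪ π[h,w,e](ρ[e/g](ρ[w/x](ρ[h/e](ρ[x/w](S))))))) → 4
E2 per-node cardinality:
  S → 6
  ρ[x/w](S) → 6
  ρ[h/e](ρ[x/w](S)) → 6
  ρ[w/x](ρ[h/e](ρ[x/w](S))) → 6
  ρ[e/g](ρ[w/x](ρ[h/e](ρ[x/w](S)))) → 6
  π[h,w,e](ρ[e/g](ρ[w/x](ρ[h/e](ρ[x/w](S))))) → 6
  S → 6
  ρ[h/g](S) → 6
  (π[h,w,e](ρ[e/g](ρ[w/x](ρ[h/e](ρ[x/w](S))))) ∪ ρ[h/g](S)) → 12
  σ[w='p']((π[h,w,e](ρ[e/g](ρ[w/x](ρ[h/e](ρ[x/w](S))))) ∪ ρ[h/g](S))) → 4

E1 and E2 produce the same multiset:
h | w | e
1 | p | 6
3 | p | 5
5 | p | 3
6 | p | 1

yes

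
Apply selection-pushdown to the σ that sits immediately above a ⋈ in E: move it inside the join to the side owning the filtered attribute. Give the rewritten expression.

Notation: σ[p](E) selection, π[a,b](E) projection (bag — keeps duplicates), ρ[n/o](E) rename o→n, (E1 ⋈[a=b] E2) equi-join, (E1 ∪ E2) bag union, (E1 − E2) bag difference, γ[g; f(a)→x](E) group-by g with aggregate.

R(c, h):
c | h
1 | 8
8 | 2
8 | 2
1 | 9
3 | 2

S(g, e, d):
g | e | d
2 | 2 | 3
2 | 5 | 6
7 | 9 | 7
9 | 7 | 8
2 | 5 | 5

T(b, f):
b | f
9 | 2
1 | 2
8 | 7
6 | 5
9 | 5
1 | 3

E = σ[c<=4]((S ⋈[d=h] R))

σ filters on c, owned by the right side.
E' = (S ⋈[d=h] σ[c<=4](R))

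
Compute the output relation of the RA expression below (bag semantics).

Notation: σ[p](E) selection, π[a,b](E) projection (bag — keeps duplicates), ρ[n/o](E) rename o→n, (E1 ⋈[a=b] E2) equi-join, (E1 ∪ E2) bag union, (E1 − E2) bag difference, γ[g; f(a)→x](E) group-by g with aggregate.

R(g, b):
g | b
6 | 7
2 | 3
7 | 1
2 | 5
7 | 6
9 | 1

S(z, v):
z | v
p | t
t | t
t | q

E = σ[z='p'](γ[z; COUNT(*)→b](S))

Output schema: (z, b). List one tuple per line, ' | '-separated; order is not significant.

Row counts bottom-up:
  S → 3
  γ[z; COUNT(*)→b](S) → 2
  σ[z='p'](γ[z; COUNT(*)→b](S)) → 1

== RESULT ==
z | b
p | 1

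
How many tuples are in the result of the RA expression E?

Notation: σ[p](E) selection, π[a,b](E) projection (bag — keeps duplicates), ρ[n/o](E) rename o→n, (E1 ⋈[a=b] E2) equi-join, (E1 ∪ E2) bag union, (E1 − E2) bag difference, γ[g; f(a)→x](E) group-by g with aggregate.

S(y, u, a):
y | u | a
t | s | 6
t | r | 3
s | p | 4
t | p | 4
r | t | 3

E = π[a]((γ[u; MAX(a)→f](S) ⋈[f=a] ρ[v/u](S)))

Subexpression sizes:
  S → 5
  γ[u; MAX(a)→f](S) → 4
  S → 5
  ρ[v/u](S) → 5
  (γ[u; MAX(a)→f](S) ⋈[f=a] ρ[v/u](S)) → 7
  π[a]((γ[u; MAX(a)→f](S) ⋈[f=a] ρ[v/u](S))) → 7

|E| = 7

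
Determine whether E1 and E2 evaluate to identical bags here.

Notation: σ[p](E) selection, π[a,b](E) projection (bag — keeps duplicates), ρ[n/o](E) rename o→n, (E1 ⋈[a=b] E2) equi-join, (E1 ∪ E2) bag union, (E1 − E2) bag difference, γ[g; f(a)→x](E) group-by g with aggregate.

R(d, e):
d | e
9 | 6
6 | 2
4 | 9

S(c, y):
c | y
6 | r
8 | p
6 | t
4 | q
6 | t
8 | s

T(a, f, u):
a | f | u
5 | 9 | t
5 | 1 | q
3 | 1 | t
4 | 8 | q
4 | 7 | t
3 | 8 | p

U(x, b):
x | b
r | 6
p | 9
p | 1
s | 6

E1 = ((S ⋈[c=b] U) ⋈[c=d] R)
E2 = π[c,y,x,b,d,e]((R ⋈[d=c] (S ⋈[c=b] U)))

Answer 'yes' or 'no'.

E1 subexpression sizes:
  S → 6
  U → 4
  (S ⋈[c=b] U) → 6
  R → 3
  ((S ⋈[c=b] U) ⋈[c=d] R) → 6
E2 subexpression sizes:
  R → 3
  S → 6
  U → 4
  (S ⋈[c=b] U) → 6
  (R ⋈[d=c] (S ⋈[c=b] U)) → 6
  π[c,y,x,b,d,e]((R ⋈[d=c] (S ⋈[c=b] U))) → 6

E1 and E2 produce the same multiset:
c | y | x | b | d | e
6 | r | r | 6 | 6 | 2
6 | r | s | 6 | 6 | 2
6 | t | r | 6 | 6 | 2
6 | t | r | 6 | 6 | 2
6 | t | s | 6 | 6 | 2
6 | t | s | 6 | 6 | 2

yes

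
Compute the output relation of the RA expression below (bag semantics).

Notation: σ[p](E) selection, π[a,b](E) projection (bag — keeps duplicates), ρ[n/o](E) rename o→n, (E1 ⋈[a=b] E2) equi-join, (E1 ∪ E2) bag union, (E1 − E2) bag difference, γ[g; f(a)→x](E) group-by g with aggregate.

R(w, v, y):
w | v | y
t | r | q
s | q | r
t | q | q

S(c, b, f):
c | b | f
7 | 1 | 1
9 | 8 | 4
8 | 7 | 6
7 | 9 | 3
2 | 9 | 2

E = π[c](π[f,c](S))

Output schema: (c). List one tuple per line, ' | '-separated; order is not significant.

Stepwise |·|:
  S → 5
  π[f,c](S) → 5
  π[c](π[f,c](S)) → 5

== RESULT ==
c
2
7
7
8
9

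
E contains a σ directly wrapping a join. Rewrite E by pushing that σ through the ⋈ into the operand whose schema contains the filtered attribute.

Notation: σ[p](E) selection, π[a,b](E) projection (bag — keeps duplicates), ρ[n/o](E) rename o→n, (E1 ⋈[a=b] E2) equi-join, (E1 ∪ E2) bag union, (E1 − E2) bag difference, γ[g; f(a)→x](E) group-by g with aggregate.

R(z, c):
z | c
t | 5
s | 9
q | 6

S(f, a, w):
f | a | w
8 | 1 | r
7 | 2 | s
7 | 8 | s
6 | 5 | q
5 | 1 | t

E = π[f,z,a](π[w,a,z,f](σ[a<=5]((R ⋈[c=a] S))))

σ filters on a, owned by the right side.
E' = π[f,z,a](π[w,a,z,f]((R ⋈[c=a] σ[a<=5](S))))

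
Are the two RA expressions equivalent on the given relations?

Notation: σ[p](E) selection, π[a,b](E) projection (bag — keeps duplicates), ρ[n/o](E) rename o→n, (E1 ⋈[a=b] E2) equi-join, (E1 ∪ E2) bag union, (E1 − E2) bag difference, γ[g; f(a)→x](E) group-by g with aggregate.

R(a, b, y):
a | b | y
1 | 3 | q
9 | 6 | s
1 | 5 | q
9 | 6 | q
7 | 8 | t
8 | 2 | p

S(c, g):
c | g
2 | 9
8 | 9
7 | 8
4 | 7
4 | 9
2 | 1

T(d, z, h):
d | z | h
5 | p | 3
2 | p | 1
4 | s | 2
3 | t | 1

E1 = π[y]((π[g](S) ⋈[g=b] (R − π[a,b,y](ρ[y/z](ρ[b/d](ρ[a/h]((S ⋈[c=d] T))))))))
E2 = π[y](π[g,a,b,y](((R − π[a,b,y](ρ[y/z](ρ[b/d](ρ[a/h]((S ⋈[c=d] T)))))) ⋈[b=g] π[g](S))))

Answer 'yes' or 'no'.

E1 per-node cardinality:
  S → 6
  π[g](S) → 6
  R → 6
  S → 6
  T → 4
  (S ⋈[c=d] T) → 4
  ρ[a/h]((S ⋈[c=d] T)) → 4
  ρ[b/d](ρ[a/h]((S ⋈[c=d] T))) → 4
  ρ[y/z](ρ[b/d](ρ[a/h]((S ⋈[c=d] T)))) → 4
  π[a,b,y](ρ[y/z](ρ[b/d](ρ[a/h]((S ⋈[c=d] T))))) → 4
  (R − π[a,b,y](ρ[y/z](ρ[b/d](ρ[a/h]((S ⋈[c=d] T)))))) → 6
  (π[g](S) ⋈[g=b] (R − π[a,b,y](ρ[y/z](ρ[b/d](ρ[a/h]((S ⋈[c=d] T))))))) → 1
  π[y]((π[g](S) ⋈[g=b] (R − π[a,b,y](ρ[y/z](ρ[b/d](ρ[a/h]((S ⋈[c=d] T)))))))) → 1
E2 per-node cardinality:
  R → 6
  S → 6
  T → 4
  (S ⋈[c=d] T) → 4
  ρ[a/h]((S ⋈[c=d] T)) → 4
  ρ[b/d](ρ[a/h]((S ⋈[c=d] T))) → 4
  ρ[y/z](ρ[b/d](ρ[a/h]((S ⋈[c=d] T)))) → 4
  π[a,b,y](ρ[y/z](ρ[b/d](ρ[a/h]((S ⋈[c=d] T))))) → 4
  (R − π[a,b,y](ρ[y/z](ρ[b/d](ρ[a/h]((S ⋈[c=d] T)))))) → 6
  S → 6
  π[g](S) → 6
  ((R − π[a,b,y](ρ[y/z](ρ[b/d](ρ[a/h]((S ⋈[c=d] T)))))) ⋈[b=g] π[g](S)) → 1
  π[g,a,b,y](((R − π[a,b,y](ρ[y/z](ρ[b/d](ρ[a/h]((S ⋈[c=d] T)))))) ⋈[b=g] π[g](S))) → 1
  π[y](π[g,a,b,y](((R − π[a,b,y](ρ[y/z](ρ[b/d](ρ[a/h]((S ⋈[c=d] T)))))) ⋈[b=g] π[g](S)))) → 1

E1 and E2 produce the same multiset:
y
t

yes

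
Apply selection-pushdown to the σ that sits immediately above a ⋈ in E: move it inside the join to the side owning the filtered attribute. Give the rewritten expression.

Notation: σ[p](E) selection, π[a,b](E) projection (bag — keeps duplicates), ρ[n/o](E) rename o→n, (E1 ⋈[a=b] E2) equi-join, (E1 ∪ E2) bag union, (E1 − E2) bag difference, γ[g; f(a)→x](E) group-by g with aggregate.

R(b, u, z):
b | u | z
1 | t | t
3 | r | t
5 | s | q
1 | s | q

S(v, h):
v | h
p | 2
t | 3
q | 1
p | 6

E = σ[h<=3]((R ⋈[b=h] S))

σ filters on h, owned by the right side.
E' = (R ⋈[b=h] σ[h<=3](S))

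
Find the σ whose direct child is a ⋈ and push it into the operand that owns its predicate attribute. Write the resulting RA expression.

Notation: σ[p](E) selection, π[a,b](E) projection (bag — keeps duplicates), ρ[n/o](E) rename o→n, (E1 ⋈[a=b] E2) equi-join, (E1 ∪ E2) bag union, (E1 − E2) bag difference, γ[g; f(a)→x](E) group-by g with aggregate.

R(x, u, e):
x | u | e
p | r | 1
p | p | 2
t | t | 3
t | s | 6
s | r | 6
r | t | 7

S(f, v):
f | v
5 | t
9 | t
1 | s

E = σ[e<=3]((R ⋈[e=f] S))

σ filters on e, owned by the left side.
E' = (σ[e<=3](R) ⋈[e=f] S)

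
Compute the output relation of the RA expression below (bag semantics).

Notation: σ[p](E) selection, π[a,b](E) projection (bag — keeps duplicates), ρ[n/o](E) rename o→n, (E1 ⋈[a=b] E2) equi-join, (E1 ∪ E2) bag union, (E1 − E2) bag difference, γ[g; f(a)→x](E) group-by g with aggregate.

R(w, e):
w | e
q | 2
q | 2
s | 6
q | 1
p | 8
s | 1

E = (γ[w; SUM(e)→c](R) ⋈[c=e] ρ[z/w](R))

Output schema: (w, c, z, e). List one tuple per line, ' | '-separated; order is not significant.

Subexpression sizes:
  R → 6
  γ[w; SUM(e)→c](R) → 3
  R → 6
  ρ[z/w](R) → 6
  (γ[w; SUM(e)→c](R) ⋈[c=e] ρ[z/w](R)) → 1

== RESULT ==
w | c | z | e
p | 8 | p | 8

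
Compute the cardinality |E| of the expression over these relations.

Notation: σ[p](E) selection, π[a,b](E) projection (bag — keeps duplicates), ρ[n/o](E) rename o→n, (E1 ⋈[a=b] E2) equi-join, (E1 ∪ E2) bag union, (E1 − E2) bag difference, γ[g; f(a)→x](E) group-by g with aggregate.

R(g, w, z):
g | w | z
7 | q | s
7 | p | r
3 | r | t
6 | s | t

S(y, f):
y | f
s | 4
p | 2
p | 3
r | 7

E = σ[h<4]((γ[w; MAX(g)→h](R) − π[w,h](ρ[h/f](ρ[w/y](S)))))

Stepwise |·|:
  R → 4
  γ[w; MAX(g)→h](R) → 4
  S → 4
  ρ[w/y](S) → 4
  ρ[h/f](ρ[w/y](S)) → 4
  π[w,h](ρ[h/f](ρ[w/y](S))) → 4
  (γ[w; MAX(g)→h](R) − π[w,h](ρ[h/f](ρ[w/y](S)))) → 4
  σ[h<4]((γ[w; MAX(g)→h](R) − π[w,h](ρ[h/f](ρ[w/y](S))))) → 1

|E| = 1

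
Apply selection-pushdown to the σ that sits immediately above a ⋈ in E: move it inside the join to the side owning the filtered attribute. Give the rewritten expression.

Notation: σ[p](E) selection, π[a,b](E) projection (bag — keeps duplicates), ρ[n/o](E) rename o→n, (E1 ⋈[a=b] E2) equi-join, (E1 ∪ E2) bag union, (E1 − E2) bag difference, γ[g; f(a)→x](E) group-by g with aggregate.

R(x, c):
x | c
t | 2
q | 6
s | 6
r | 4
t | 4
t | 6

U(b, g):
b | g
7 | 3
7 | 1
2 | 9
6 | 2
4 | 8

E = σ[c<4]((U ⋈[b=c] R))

σ filters on c, owned by the right side.
E' = (U ⋈[b=c] σ[c<4](R))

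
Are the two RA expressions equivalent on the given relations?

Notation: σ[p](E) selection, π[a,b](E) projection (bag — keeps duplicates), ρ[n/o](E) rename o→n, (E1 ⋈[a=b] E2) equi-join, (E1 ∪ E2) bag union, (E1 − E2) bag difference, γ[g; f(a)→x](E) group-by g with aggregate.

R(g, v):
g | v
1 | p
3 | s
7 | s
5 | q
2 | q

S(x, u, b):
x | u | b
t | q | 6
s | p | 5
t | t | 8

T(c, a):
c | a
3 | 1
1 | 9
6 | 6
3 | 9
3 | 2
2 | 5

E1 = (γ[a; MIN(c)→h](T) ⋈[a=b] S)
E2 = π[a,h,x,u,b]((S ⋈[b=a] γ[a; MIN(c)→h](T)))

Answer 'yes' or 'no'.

E1 stepwise |·|:
  T → 6
  γ[a; MIN(c)→h](T) → 5
  S → 3
  (γ[a; MIN(c)→h](T) ⋈[a=b] S) → 2
E2 stepwise |·|:
  S → 3
  T → 6
  γ[a; MIN(c)→h](T) → 5
  (S ⋈[b=a] γ[a; MIN(c)→h](T)) → 2
  π[a,h,x,u,b]((S ⋈[b=a] γ[a; MIN(c)→h](T))) → 2

E1 and E2 produce the same multiset:
a | h | x | u | b
5 | 2 | s | p | 5
6 | 6 | t | q | 6

yes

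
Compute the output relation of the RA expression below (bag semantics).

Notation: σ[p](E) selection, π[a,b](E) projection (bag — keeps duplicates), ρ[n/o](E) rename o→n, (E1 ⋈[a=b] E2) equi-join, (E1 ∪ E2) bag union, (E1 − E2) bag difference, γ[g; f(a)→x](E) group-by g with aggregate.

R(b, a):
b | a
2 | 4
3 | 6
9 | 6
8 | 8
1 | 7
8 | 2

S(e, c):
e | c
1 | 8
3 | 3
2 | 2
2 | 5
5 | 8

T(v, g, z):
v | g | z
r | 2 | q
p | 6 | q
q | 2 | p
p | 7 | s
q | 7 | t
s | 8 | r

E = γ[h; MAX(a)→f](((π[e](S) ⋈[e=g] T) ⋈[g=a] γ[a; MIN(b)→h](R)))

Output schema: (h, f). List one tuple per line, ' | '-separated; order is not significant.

Per-node cardinality:
  S → 5
  π[e](S) → 5
  T → 6
  (π[e](S) ⋈[e=g] T) → 4
  R → 6
  γ[a; MIN(b)→h](R) → 5
  ((π[e](S) ⋈[e=g] T) ⋈[g=a] γ[a; MIN(b)→h](R)) → 4
  γ[h; MAX(a)→f](((π[e](S) ⋈[e=g] T) ⋈[g=a] γ[a; MIN(b)→h](R))) → 1

== RESULT ==
h | f
8 | 2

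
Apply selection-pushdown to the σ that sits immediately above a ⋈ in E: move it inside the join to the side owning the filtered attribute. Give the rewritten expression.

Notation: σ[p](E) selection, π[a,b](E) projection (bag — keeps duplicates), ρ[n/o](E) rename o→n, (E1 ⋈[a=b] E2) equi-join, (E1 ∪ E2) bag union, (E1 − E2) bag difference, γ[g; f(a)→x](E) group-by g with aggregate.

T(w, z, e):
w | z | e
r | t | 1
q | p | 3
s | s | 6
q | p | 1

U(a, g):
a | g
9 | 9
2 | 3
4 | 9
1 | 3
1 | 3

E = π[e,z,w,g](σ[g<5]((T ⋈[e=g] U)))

σ filters on g, owned by the right side.
E' = π[e,z,w,g]((T ⋈[e=g] σ[g<5](U)))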